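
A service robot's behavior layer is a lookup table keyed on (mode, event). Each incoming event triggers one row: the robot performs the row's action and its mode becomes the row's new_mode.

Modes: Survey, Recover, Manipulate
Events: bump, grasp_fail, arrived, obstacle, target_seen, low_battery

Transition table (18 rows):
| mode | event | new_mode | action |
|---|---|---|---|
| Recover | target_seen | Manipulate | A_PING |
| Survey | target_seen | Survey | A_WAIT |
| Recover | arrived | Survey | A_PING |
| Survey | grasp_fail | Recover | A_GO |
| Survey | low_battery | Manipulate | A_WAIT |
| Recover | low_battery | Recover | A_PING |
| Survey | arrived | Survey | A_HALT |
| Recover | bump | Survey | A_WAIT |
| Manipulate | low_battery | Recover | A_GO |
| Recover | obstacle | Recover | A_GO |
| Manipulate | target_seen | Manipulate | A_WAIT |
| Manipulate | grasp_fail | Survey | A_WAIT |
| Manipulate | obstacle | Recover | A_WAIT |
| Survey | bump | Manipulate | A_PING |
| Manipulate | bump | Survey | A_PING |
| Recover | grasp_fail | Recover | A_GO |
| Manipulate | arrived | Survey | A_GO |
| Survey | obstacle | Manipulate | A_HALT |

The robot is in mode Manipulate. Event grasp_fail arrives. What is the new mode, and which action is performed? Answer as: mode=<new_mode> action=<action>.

mode=Survey action=A_WAIT

current mode = Manipulate; filter table to that mode:
  (Manipulate, low_battery) → (Recover, A_GO)
  (Manipulate, target_seen) → (Manipulate, A_WAIT)
  (Manipulate, grasp_fail) → (Survey, A_WAIT)  ← event matches
  (Manipulate, obstacle) → (Recover, A_WAIT)
  (Manipulate, bump) → (Survey, A_PING)
  (Manipulate, arrived) → (Survey, A_GO)
event = grasp_fail selects (Survey, A_WAIT)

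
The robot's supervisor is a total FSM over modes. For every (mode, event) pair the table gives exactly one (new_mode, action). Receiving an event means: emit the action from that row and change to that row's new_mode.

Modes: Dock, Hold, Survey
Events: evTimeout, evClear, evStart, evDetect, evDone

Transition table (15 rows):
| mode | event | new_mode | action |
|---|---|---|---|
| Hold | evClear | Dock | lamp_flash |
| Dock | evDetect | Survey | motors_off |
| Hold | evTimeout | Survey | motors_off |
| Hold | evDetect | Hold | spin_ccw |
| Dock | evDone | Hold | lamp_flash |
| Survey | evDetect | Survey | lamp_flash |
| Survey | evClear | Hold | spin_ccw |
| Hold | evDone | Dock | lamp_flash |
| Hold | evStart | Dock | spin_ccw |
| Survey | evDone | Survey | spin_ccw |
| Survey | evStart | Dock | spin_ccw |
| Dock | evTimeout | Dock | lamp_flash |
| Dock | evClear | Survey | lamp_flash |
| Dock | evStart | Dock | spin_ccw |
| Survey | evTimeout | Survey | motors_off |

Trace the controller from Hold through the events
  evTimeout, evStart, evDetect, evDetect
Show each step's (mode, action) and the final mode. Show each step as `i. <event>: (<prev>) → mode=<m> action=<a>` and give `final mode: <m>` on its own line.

final mode: Survey

1. evTimeout: (Hold) → mode=Survey action=motors_off
2. evStart: (Survey) → mode=Dock action=spin_ccw
3. evDetect: (Dock) → mode=Survey action=motors_off
4. evDetect: (Survey) → mode=Survey action=lamp_flash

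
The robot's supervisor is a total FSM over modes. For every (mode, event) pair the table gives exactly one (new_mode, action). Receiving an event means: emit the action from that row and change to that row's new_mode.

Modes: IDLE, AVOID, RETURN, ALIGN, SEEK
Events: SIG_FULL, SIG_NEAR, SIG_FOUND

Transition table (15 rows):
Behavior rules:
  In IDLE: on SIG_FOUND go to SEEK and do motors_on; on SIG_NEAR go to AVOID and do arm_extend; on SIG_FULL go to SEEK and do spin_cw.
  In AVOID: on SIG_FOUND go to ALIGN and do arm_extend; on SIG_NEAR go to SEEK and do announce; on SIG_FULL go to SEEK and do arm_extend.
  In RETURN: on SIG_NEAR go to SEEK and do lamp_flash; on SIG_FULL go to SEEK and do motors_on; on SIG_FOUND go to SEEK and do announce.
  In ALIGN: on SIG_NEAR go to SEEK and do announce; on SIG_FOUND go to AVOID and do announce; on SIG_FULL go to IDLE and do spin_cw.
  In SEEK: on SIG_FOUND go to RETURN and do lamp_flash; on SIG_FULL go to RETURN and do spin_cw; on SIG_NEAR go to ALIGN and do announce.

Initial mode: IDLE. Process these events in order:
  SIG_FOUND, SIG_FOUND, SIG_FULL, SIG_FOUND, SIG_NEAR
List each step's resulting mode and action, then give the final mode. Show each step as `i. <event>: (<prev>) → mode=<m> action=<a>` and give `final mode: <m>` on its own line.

final mode: SEEK

1. SIG_FOUND: (IDLE) → mode=SEEK action=motors_on
2. SIG_FOUND: (SEEK) → mode=RETURN action=lamp_flash
3. SIG_FULL: (RETURN) → mode=SEEK action=motors_on
4. SIG_FOUND: (SEEK) → mode=RETURN action=lamp_flash
5. SIG_NEAR: (RETURN) → mode=SEEK action=lamp_flash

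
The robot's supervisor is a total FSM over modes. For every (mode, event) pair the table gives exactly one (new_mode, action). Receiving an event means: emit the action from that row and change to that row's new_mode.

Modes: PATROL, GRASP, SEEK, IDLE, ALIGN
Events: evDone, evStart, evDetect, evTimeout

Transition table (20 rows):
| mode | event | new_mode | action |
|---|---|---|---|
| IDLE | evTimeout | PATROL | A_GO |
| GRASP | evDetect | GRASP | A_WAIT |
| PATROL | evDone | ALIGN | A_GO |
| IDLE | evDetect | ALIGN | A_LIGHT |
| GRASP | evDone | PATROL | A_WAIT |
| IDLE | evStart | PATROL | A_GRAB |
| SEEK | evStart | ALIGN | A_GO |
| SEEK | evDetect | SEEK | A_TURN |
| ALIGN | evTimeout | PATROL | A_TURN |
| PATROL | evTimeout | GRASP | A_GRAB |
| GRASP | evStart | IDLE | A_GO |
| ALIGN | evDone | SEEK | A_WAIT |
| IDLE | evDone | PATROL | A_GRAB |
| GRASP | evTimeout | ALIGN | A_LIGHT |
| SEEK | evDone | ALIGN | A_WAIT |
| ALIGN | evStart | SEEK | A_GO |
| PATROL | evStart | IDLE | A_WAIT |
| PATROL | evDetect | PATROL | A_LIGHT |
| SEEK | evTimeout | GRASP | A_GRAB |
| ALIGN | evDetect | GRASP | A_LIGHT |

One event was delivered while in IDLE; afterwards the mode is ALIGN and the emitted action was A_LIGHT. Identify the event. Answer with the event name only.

evDetect

try evDone: (IDLE, evDone) → (PATROL, A_GRAB)
try evStart: (IDLE, evStart) → (PATROL, A_GRAB)
try evDetect: (IDLE, evDetect) → (ALIGN, A_LIGHT)  ← matches
try evTimeout: (IDLE, evTimeout) → (PATROL, A_GO)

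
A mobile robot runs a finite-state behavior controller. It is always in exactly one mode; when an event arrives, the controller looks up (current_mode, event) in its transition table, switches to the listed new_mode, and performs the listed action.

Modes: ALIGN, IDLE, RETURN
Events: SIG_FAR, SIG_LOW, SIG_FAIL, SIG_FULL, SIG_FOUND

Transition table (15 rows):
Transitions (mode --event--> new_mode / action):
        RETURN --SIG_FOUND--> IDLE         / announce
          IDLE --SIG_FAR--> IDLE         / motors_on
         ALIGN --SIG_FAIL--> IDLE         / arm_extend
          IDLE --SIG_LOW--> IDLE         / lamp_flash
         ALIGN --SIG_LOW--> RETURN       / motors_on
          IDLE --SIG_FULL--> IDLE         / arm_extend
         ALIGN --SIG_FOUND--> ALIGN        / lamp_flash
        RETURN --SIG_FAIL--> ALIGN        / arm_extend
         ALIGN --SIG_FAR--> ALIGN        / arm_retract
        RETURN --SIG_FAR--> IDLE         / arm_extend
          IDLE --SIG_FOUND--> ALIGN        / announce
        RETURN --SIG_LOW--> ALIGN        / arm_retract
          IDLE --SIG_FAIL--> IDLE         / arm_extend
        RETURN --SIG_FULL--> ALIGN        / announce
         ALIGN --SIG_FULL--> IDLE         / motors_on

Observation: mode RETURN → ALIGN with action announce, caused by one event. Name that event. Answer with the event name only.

try SIG_FAR: (RETURN, SIG_FAR) → (IDLE, arm_extend)
try SIG_LOW: (RETURN, SIG_LOW) → (ALIGN, arm_retract)
try SIG_FAIL: (RETURN, SIG_FAIL) → (ALIGN, arm_extend)
try SIG_FULL: (RETURN, SIG_FULL) → (ALIGN, announce)  ← matches
try SIG_FOUND: (RETURN, SIG_FOUND) → (IDLE, announce)

SIG_FULL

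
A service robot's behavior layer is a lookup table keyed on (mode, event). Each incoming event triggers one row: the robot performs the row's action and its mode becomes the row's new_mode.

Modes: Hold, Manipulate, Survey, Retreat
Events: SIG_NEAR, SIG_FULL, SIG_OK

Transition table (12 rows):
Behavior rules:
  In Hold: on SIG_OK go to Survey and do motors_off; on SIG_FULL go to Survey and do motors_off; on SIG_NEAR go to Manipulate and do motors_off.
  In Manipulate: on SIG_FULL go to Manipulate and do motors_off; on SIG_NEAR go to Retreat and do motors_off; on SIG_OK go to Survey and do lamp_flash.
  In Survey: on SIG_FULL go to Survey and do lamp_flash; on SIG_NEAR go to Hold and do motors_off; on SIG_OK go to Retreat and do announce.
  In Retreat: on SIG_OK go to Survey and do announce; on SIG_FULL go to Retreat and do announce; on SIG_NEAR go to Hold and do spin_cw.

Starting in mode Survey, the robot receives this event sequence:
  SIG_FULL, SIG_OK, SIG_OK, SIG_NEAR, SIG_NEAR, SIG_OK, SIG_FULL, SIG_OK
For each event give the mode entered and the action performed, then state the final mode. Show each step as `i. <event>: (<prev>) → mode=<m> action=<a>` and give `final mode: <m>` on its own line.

final mode: Retreat

1. SIG_FULL: (Survey) → mode=Survey action=lamp_flash
2. SIG_OK: (Survey) → mode=Retreat action=announce
3. SIG_OK: (Retreat) → mode=Survey action=announce
4. SIG_NEAR: (Survey) → mode=Hold action=motors_off
5. SIG_NEAR: (Hold) → mode=Manipulate action=motors_off
6. SIG_OK: (Manipulate) → mode=Survey action=lamp_flash
7. SIG_FULL: (Survey) → mode=Survey action=lamp_flash
8. SIG_OK: (Survey) → mode=Retreat action=announce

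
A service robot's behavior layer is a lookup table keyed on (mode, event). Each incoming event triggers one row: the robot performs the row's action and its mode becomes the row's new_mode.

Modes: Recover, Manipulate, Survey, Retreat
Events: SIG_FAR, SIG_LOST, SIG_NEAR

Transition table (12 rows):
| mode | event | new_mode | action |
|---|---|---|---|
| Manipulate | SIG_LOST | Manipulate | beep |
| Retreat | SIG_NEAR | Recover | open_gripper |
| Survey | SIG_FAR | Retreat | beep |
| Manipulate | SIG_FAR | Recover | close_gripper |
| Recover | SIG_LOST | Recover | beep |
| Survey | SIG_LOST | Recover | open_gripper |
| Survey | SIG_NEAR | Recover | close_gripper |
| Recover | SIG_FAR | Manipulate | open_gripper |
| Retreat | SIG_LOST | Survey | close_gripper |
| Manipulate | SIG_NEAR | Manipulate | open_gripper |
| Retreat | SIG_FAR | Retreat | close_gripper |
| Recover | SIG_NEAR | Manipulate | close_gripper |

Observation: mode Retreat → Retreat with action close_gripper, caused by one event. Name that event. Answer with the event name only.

try SIG_FAR: (Retreat, SIG_FAR) → (Retreat, close_gripper)  ← matches
try SIG_LOST: (Retreat, SIG_LOST) → (Survey, close_gripper)
try SIG_NEAR: (Retreat, SIG_NEAR) → (Recover, open_gripper)

SIG_FAR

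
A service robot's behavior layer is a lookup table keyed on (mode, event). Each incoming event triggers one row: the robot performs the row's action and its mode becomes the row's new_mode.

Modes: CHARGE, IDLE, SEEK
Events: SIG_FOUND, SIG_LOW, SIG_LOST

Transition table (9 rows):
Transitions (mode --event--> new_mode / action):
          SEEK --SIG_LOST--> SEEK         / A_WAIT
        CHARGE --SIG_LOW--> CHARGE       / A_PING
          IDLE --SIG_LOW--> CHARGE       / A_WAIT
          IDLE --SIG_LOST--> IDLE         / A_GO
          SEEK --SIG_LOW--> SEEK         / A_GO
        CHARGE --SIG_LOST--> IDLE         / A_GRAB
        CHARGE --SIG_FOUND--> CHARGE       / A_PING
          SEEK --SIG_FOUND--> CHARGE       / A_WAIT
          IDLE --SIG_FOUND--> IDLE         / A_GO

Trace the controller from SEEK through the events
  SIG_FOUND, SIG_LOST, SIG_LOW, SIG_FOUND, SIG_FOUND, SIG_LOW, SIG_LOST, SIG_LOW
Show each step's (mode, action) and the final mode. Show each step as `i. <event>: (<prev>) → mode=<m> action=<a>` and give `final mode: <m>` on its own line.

final mode: CHARGE

1. SIG_FOUND: (SEEK) → mode=CHARGE action=A_WAIT
2. SIG_LOST: (CHARGE) → mode=IDLE action=A_GRAB
3. SIG_LOW: (IDLE) → mode=CHARGE action=A_WAIT
4. SIG_FOUND: (CHARGE) → mode=CHARGE action=A_PING
5. SIG_FOUND: (CHARGE) → mode=CHARGE action=A_PING
6. SIG_LOW: (CHARGE) → mode=CHARGE action=A_PING
7. SIG_LOST: (CHARGE) → mode=IDLE action=A_GRAB
8. SIG_LOW: (IDLE) → mode=CHARGE action=A_WAIT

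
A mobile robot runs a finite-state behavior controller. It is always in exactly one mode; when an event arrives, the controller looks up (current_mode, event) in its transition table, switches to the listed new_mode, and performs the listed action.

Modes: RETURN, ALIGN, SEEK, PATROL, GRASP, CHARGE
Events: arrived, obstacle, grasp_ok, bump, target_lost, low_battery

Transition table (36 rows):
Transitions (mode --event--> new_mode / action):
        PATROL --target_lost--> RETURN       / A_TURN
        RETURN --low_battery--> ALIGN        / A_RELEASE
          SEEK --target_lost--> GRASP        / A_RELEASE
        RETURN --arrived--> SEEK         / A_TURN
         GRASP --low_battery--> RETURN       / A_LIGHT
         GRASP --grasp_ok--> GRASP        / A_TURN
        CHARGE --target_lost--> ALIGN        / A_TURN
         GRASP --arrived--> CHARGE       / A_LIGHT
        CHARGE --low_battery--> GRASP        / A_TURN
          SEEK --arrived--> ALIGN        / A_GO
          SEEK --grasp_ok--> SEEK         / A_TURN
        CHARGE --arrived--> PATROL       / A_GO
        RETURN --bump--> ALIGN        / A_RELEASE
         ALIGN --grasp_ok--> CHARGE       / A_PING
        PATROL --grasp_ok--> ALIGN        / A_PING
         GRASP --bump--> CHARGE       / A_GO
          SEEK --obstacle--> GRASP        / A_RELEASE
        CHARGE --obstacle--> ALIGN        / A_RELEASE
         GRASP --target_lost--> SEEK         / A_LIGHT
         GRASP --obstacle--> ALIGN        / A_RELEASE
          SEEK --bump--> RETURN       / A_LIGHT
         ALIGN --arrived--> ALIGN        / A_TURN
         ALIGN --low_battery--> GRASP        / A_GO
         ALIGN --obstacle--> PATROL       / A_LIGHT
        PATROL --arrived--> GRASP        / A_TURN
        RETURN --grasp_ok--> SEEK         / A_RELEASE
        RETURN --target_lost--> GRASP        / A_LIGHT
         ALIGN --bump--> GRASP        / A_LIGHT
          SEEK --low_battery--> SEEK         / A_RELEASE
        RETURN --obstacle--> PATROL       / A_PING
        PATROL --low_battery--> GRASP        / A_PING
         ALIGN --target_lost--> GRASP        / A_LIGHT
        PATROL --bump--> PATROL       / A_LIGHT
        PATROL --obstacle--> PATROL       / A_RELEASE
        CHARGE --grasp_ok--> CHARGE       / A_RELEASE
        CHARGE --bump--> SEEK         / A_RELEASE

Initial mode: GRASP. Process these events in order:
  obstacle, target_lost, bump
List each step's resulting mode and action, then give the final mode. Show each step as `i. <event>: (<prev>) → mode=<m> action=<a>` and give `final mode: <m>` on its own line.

final mode: CHARGE

1. obstacle: (GRASP) → mode=ALIGN action=A_RELEASE
2. target_lost: (ALIGN) → mode=GRASP action=A_LIGHT
3. bump: (GRASP) → mode=CHARGE action=A_GO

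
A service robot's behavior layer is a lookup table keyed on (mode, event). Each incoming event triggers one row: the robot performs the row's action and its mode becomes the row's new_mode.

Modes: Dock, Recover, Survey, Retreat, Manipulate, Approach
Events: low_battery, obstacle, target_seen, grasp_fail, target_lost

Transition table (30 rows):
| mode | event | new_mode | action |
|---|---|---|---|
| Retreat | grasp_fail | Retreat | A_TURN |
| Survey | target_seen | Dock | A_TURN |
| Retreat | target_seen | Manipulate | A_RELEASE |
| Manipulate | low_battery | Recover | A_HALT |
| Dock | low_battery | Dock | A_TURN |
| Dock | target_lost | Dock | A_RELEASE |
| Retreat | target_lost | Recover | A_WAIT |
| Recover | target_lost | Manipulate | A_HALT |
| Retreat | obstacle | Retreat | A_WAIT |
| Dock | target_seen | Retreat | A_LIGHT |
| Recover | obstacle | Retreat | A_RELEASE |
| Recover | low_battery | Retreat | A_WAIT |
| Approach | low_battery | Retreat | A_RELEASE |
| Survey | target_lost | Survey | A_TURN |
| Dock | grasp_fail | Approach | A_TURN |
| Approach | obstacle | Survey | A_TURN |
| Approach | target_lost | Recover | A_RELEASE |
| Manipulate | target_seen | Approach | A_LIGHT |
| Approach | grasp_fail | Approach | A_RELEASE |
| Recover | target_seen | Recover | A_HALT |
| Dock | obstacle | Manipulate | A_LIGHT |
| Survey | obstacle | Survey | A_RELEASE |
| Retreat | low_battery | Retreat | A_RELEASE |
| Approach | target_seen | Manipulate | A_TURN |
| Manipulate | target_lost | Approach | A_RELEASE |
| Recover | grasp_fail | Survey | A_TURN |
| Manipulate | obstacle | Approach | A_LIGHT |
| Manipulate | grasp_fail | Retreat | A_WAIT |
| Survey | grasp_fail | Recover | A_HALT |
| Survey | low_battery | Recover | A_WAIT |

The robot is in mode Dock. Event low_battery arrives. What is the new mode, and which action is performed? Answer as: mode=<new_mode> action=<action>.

current mode = Dock; filter table to that mode:
  (Dock, low_battery) → (Dock, A_TURN)  ← event matches
  (Dock, target_lost) → (Dock, A_RELEASE)
  (Dock, target_seen) → (Retreat, A_LIGHT)
  (Dock, grasp_fail) → (Approach, A_TURN)
  (Dock, obstacle) → (Manipulate, A_LIGHT)
event = low_battery selects (Dock, A_TURN)

mode=Dock action=A_TURN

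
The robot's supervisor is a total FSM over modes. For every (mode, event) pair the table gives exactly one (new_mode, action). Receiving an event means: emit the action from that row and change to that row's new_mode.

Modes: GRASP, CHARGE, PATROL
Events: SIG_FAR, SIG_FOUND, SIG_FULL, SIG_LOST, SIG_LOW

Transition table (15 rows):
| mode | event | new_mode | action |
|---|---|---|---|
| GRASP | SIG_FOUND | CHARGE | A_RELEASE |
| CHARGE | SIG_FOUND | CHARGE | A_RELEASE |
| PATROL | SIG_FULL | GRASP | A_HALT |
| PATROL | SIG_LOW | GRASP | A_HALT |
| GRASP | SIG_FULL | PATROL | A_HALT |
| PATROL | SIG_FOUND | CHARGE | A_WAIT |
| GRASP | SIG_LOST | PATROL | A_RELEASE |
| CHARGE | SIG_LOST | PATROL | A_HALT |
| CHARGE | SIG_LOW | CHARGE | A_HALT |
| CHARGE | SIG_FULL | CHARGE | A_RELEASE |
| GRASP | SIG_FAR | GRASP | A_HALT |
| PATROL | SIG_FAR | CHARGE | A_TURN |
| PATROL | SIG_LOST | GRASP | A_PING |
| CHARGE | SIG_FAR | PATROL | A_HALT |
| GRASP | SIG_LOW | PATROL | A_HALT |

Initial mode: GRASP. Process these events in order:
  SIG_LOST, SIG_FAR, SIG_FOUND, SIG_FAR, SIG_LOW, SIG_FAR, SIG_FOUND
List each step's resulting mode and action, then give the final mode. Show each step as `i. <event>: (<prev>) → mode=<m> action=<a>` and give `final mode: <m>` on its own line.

1. SIG_LOST: (GRASP) → mode=PATROL action=A_RELEASE
2. SIG_FAR: (PATROL) → mode=CHARGE action=A_TURN
3. SIG_FOUND: (CHARGE) → mode=CHARGE action=A_RELEASE
4. SIG_FAR: (CHARGE) → mode=PATROL action=A_HALT
5. SIG_LOW: (PATROL) → mode=GRASP action=A_HALT
6. SIG_FAR: (GRASP) → mode=GRASP action=A_HALT
7. SIG_FOUND: (GRASP) → mode=CHARGE action=A_RELEASE

final mode: CHARGE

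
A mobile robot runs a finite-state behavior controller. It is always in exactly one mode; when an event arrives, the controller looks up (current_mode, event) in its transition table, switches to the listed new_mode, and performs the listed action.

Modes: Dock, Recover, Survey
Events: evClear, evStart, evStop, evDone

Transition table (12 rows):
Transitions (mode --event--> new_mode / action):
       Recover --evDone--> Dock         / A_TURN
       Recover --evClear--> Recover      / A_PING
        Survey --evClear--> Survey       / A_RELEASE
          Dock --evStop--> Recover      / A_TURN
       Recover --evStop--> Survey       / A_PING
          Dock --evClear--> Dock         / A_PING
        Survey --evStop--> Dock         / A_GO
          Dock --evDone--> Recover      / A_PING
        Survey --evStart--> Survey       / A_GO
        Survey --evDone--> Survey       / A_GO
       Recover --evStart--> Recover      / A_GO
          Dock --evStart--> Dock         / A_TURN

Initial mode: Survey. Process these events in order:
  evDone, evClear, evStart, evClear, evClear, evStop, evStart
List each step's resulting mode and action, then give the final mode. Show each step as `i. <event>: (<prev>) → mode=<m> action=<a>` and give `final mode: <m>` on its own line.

1. evDone: (Survey) → mode=Survey action=A_GO
2. evClear: (Survey) → mode=Survey action=A_RELEASE
3. evStart: (Survey) → mode=Survey action=A_GO
4. evClear: (Survey) → mode=Survey action=A_RELEASE
5. evClear: (Survey) → mode=Survey action=A_RELEASE
6. evStop: (Survey) → mode=Dock action=A_GO
7. evStart: (Dock) → mode=Dock action=A_TURN

final mode: Dock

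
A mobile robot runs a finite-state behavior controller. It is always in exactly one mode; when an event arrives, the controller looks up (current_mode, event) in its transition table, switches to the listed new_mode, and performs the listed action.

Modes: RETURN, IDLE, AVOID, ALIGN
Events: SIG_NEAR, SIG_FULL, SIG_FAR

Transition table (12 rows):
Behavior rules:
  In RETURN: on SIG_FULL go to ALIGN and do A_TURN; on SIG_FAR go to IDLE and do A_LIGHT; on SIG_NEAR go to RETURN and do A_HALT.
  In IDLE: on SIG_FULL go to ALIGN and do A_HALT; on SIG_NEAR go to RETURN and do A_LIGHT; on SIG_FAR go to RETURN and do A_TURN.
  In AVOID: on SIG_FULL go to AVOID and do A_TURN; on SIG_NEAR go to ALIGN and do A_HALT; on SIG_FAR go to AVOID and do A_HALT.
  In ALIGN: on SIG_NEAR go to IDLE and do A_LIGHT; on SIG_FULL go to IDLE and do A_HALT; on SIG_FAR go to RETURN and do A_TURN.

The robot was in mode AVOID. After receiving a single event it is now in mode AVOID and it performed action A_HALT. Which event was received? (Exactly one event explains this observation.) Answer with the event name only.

try SIG_NEAR: (AVOID, SIG_NEAR) → (ALIGN, A_HALT)
try SIG_FULL: (AVOID, SIG_FULL) → (AVOID, A_TURN)
try SIG_FAR: (AVOID, SIG_FAR) → (AVOID, A_HALT)  ← matches

SIG_FAR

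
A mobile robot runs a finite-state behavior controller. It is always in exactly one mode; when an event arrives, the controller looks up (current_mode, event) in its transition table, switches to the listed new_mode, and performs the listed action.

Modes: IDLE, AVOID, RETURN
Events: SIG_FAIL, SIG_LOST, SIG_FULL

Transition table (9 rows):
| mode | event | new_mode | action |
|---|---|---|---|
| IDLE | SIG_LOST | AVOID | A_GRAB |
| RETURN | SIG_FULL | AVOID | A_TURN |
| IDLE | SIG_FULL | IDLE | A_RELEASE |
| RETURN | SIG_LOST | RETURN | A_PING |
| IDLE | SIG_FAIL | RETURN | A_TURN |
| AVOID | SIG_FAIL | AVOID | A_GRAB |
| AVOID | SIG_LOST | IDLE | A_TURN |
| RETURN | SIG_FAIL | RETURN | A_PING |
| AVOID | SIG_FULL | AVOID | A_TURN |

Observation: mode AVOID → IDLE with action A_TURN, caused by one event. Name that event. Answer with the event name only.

try SIG_FAIL: (AVOID, SIG_FAIL) → (AVOID, A_GRAB)
try SIG_LOST: (AVOID, SIG_LOST) → (IDLE, A_TURN)  ← matches
try SIG_FULL: (AVOID, SIG_FULL) → (AVOID, A_TURN)

SIG_LOST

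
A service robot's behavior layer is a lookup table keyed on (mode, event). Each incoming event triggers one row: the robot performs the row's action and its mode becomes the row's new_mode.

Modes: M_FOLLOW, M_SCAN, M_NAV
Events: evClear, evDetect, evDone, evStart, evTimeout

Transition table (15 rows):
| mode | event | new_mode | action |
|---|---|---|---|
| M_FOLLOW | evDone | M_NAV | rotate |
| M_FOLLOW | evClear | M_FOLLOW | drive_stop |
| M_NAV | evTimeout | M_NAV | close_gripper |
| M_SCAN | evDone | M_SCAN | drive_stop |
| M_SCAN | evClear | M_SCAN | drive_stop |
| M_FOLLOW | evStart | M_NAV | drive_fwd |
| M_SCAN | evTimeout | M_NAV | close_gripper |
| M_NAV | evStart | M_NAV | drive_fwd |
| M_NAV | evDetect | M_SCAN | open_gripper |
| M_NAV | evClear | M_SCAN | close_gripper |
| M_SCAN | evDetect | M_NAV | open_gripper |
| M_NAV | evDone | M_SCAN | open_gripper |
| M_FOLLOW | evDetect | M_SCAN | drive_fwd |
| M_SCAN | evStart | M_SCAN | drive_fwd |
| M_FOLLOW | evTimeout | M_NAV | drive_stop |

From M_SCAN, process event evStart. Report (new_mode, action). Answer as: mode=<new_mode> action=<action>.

current mode = M_SCAN; filter table to that mode:
  (M_SCAN, evDone) → (M_SCAN, drive_stop)
  (M_SCAN, evClear) → (M_SCAN, drive_stop)
  (M_SCAN, evTimeout) → (M_NAV, close_gripper)
  (M_SCAN, evDetect) → (M_NAV, open_gripper)
  (M_SCAN, evStart) → (M_SCAN, drive_fwd)  ← event matches
event = evStart selects (M_SCAN, drive_fwd)

mode=M_SCAN action=drive_fwd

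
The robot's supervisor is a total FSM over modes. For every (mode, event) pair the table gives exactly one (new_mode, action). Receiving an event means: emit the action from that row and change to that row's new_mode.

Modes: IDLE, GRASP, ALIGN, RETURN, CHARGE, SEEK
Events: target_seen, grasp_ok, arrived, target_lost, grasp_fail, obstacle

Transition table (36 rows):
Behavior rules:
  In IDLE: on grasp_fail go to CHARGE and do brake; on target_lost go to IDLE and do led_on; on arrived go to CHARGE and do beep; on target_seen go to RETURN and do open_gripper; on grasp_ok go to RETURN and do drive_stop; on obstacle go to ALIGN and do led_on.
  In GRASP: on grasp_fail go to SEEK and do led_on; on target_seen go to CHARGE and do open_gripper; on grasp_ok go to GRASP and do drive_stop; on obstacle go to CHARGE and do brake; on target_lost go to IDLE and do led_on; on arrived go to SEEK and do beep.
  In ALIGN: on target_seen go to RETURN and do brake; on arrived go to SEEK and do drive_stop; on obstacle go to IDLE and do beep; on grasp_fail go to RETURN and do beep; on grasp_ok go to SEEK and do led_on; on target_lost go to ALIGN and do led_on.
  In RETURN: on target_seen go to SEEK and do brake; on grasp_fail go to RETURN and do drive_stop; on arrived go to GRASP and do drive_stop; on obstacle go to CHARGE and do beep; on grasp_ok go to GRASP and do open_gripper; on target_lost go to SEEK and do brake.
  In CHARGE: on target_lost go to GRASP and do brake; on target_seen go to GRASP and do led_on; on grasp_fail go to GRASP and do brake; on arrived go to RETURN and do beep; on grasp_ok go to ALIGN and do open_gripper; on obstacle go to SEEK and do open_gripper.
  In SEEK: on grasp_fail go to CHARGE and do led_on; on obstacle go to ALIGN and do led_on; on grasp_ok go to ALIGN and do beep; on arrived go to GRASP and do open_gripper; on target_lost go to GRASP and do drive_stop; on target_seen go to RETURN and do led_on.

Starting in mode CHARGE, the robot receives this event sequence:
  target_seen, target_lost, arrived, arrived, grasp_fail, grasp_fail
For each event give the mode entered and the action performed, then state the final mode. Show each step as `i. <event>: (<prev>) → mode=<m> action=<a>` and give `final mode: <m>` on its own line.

1. target_seen: (CHARGE) → mode=GRASP action=led_on
2. target_lost: (GRASP) → mode=IDLE action=led_on
3. arrived: (IDLE) → mode=CHARGE action=beep
4. arrived: (CHARGE) → mode=RETURN action=beep
5. grasp_fail: (RETURN) → mode=RETURN action=drive_stop
6. grasp_fail: (RETURN) → mode=RETURN action=drive_stop

final mode: RETURN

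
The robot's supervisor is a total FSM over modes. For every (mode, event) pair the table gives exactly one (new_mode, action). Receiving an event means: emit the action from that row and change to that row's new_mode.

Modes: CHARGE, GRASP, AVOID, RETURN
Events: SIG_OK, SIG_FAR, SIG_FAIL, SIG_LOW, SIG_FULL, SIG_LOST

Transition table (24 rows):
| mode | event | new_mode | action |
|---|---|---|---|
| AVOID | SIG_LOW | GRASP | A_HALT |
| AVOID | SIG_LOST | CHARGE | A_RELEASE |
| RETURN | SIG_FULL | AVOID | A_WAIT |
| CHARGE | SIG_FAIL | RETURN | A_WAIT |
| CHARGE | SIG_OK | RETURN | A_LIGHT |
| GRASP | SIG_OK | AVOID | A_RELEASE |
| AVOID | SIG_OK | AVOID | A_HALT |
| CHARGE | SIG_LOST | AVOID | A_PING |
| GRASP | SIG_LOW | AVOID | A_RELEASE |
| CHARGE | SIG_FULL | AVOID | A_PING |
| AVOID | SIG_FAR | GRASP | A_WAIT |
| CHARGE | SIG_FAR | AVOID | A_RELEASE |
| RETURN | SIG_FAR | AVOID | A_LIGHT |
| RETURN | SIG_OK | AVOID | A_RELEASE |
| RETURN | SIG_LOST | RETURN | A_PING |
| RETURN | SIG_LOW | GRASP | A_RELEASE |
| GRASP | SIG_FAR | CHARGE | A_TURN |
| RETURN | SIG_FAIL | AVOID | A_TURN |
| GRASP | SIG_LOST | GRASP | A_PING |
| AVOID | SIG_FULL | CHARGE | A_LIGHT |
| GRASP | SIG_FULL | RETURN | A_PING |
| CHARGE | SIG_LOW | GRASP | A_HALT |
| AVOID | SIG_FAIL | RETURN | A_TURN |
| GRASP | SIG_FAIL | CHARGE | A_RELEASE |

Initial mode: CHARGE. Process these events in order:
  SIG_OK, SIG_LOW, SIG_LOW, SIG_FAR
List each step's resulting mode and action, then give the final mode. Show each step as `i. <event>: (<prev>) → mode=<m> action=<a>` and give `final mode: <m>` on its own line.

final mode: GRASP

1. SIG_OK: (CHARGE) → mode=RETURN action=A_LIGHT
2. SIG_LOW: (RETURN) → mode=GRASP action=A_RELEASE
3. SIG_LOW: (GRASP) → mode=AVOID action=A_RELEASE
4. SIG_FAR: (AVOID) → mode=GRASP action=A_WAIT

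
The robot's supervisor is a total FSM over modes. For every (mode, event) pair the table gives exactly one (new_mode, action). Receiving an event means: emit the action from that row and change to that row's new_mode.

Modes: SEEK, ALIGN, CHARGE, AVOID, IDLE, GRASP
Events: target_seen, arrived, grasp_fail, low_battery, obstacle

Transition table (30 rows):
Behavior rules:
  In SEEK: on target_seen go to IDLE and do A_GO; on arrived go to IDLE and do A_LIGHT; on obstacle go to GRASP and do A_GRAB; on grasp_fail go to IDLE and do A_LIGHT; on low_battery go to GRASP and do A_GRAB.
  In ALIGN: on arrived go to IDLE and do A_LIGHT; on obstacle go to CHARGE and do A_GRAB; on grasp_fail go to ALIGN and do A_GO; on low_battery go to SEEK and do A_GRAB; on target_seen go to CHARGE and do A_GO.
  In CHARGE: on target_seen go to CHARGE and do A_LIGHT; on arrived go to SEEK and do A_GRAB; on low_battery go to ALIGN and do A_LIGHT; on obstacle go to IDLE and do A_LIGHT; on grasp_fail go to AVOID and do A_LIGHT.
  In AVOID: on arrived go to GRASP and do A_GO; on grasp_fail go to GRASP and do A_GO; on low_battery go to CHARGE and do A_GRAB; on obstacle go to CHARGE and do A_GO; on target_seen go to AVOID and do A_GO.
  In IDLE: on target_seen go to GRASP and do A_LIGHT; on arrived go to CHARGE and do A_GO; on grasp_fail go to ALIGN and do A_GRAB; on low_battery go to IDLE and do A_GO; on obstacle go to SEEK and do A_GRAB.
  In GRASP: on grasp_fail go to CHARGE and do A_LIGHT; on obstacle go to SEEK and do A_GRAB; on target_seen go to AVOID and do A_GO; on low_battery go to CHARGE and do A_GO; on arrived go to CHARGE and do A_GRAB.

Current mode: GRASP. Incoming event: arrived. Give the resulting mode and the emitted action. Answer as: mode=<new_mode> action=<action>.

current mode = GRASP; filter table to that mode:
  (GRASP, grasp_fail) → (CHARGE, A_LIGHT)
  (GRASP, obstacle) → (SEEK, A_GRAB)
  (GRASP, target_seen) → (AVOID, A_GO)
  (GRASP, low_battery) → (CHARGE, A_GO)
  (GRASP, arrived) → (CHARGE, A_GRAB)  ← event matches
event = arrived selects (CHARGE, A_GRAB)

mode=CHARGE action=A_GRAB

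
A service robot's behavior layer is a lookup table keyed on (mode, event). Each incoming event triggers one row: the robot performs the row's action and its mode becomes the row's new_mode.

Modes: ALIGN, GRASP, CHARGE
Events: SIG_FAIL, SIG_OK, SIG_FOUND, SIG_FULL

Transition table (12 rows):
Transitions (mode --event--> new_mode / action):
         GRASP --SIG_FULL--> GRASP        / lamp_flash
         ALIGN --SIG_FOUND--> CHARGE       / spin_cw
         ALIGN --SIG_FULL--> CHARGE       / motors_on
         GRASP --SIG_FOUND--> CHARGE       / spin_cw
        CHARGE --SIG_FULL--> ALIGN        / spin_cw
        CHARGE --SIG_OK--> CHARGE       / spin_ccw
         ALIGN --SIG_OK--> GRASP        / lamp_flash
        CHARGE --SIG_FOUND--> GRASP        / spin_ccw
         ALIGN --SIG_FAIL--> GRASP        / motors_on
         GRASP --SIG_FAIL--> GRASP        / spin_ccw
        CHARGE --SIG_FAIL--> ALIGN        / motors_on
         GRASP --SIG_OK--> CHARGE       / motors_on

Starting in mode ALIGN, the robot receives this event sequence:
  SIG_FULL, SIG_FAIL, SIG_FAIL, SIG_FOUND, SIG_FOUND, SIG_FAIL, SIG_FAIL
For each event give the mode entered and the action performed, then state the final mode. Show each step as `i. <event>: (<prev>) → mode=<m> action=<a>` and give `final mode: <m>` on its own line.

1. SIG_FULL: (ALIGN) → mode=CHARGE action=motors_on
2. SIG_FAIL: (CHARGE) → mode=ALIGN action=motors_on
3. SIG_FAIL: (ALIGN) → mode=GRASP action=motors_on
4. SIG_FOUND: (GRASP) → mode=CHARGE action=spin_cw
5. SIG_FOUND: (CHARGE) → mode=GRASP action=spin_ccw
6. SIG_FAIL: (GRASP) → mode=GRASP action=spin_ccw
7. SIG_FAIL: (GRASP) → mode=GRASP action=spin_ccw

final mode: GRASP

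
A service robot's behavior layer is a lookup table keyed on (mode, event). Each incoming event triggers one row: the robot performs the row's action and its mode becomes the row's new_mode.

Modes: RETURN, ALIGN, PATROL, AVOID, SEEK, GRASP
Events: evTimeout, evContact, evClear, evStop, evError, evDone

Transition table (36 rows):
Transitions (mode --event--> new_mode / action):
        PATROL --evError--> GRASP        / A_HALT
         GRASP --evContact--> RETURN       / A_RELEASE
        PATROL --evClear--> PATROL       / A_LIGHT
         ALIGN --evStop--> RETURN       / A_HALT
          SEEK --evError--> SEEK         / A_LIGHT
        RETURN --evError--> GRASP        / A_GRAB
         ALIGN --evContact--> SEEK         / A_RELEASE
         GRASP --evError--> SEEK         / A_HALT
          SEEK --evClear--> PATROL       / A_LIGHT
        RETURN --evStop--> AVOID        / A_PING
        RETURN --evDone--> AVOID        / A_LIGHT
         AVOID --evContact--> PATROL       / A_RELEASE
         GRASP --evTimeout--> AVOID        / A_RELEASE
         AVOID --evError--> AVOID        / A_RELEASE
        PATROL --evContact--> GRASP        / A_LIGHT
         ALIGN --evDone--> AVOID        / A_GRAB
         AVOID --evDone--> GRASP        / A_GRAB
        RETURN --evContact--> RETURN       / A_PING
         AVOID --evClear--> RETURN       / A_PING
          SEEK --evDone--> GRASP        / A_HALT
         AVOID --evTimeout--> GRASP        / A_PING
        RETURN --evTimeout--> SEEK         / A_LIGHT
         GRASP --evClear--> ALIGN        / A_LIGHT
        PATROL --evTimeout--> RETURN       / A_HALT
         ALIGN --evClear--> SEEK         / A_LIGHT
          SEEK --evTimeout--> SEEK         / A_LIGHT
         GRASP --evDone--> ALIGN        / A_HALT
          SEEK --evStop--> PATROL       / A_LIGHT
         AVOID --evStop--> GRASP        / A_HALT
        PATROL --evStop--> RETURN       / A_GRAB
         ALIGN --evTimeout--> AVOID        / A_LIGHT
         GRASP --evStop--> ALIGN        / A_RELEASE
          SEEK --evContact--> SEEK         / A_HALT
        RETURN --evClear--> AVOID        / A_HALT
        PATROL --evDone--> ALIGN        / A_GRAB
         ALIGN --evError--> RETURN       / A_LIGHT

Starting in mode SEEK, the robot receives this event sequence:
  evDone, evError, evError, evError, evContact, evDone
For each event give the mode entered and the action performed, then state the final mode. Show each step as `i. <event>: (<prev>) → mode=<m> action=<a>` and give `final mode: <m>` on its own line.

1. evDone: (SEEK) → mode=GRASP action=A_HALT
2. evError: (GRASP) → mode=SEEK action=A_HALT
3. evError: (SEEK) → mode=SEEK action=A_LIGHT
4. evError: (SEEK) → mode=SEEK action=A_LIGHT
5. evContact: (SEEK) → mode=SEEK action=A_HALT
6. evDone: (SEEK) → mode=GRASP action=A_HALT

final mode: GRASP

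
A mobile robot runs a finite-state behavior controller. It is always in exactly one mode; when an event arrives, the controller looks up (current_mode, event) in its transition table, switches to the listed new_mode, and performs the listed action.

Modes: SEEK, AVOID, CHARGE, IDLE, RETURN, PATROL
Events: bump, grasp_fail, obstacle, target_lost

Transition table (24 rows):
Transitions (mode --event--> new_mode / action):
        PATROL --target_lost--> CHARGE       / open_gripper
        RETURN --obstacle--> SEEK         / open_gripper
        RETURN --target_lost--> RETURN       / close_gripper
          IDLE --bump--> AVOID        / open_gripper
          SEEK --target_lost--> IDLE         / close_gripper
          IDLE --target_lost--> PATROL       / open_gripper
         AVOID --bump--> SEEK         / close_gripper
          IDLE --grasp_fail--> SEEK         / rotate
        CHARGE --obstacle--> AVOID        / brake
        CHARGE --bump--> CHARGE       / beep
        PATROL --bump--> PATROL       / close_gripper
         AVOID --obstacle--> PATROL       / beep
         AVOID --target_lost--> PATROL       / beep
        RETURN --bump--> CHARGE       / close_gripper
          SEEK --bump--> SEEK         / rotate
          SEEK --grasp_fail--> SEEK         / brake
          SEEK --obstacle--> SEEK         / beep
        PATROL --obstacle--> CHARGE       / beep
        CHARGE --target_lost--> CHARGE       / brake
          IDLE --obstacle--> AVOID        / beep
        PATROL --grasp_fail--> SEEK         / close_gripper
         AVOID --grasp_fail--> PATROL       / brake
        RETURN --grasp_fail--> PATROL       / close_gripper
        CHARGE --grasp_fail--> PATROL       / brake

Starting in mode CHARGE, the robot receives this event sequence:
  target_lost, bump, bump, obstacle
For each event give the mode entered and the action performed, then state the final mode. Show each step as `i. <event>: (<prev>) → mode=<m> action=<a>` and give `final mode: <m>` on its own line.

final mode: AVOID

1. target_lost: (CHARGE) → mode=CHARGE action=brake
2. bump: (CHARGE) → mode=CHARGE action=beep
3. bump: (CHARGE) → mode=CHARGE action=beep
4. obstacle: (CHARGE) → mode=AVOID action=brake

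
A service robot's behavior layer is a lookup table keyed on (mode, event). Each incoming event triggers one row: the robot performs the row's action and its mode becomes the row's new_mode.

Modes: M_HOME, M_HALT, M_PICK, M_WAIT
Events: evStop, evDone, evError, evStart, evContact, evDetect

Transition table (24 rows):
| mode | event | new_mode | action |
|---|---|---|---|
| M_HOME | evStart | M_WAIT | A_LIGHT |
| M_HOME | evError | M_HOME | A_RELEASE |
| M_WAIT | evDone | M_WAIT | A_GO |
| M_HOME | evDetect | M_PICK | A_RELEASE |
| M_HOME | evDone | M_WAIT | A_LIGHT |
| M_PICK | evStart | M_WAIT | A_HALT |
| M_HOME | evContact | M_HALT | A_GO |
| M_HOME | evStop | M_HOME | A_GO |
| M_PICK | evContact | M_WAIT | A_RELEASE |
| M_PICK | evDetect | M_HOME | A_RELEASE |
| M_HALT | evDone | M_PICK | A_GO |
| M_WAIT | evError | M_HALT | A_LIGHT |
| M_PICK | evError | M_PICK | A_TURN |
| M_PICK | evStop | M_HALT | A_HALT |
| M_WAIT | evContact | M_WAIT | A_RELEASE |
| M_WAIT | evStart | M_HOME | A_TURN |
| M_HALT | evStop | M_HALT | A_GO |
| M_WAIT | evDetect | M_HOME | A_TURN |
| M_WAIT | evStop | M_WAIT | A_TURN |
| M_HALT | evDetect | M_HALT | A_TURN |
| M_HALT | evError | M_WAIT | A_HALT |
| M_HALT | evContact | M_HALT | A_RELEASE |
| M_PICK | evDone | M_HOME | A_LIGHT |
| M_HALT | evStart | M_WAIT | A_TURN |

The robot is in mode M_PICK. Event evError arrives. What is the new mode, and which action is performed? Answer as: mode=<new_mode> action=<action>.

current mode = M_PICK; filter table to that mode:
  (M_PICK, evStart) → (M_WAIT, A_HALT)
  (M_PICK, evContact) → (M_WAIT, A_RELEASE)
  (M_PICK, evDetect) → (M_HOME, A_RELEASE)
  (M_PICK, evError) → (M_PICK, A_TURN)  ← event matches
  (M_PICK, evStop) → (M_HALT, A_HALT)
  (M_PICK, evDone) → (M_HOME, A_LIGHT)
event = evError selects (M_PICK, A_TURN)

mode=M_PICK action=A_TURN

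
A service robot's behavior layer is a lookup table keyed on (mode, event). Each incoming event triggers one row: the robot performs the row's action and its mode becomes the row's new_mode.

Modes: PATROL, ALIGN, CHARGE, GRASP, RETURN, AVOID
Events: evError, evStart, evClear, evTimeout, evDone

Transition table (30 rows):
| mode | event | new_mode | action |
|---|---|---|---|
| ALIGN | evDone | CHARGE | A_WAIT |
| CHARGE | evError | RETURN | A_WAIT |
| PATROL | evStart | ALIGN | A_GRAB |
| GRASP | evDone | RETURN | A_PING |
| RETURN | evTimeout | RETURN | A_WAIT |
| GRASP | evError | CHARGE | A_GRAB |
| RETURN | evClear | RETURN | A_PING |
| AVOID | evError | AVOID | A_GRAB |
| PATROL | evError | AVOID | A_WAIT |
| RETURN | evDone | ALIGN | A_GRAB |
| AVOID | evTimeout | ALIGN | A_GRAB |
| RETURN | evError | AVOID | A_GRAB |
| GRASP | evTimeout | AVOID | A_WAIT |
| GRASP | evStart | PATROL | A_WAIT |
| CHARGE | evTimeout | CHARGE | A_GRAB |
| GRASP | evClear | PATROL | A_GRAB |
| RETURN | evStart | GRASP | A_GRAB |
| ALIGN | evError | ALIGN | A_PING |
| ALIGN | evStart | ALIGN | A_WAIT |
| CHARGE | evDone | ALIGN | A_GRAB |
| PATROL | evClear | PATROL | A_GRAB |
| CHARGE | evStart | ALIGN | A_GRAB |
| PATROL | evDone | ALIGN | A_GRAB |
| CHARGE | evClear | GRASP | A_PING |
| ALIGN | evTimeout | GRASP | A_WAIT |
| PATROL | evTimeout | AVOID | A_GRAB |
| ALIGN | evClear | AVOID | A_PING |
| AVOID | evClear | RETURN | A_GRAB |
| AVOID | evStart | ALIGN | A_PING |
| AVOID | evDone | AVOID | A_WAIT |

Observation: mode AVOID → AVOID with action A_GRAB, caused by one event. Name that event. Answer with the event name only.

evError

try evError: (AVOID, evError) → (AVOID, A_GRAB)  ← matches
try evStart: (AVOID, evStart) → (ALIGN, A_PING)
try evClear: (AVOID, evClear) → (RETURN, A_GRAB)
try evTimeout: (AVOID, evTimeout) → (ALIGN, A_GRAB)
try evDone: (AVOID, evDone) → (AVOID, A_WAIT)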